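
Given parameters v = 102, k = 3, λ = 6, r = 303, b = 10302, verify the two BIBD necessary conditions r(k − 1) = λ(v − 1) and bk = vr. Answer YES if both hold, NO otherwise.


Condition (i): r(k − 1) = 303·2 = 606; λ(v − 1) = 6·101 = 606. Match? YES.
Condition (ii): bk = 10302·3 = 30906; vr = 102·303 = 30906. Match? YES.
Both conditions hold? YES.

YES


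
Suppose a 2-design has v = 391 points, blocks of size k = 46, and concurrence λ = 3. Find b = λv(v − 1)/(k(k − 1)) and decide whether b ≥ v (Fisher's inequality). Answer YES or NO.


r = λ(v − 1)/(k − 1) = 3·390/45 = 26.
b = vr/k = 391·26/46 = 221.
Fisher's inequality: b ≥ v ⇔ 221 ≥ 391? NO.

NO


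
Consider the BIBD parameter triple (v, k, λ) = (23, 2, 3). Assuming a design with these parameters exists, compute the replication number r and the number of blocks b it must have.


Any 2-(v, k, λ) BIBD satisfies two necessary conditions:
  (i)  Each point sits in r blocks, and counting incidences through any fixed point gives r(k − 1) = λ(v − 1), so r = λ(v − 1)/(k − 1).
  (ii) Total incidences bk = vr, so b = vr/k.
Step 1: r = λ(v − 1)/(k − 1) = 3·(23 − 1)/(2 − 1) = 3·22/1 = 66/1 = 66.
Step 2: b = vr/k = 23·66/2 = 1518/2 = 759.
Check integrality: r = 66 ∈ Z ✓, b = 759 ∈ Z ✓.
(These identities are necessary conditions: they determine r and b for any design with these parameters, but do not by themselves prove that one exists.)

r = 66, b = 759.


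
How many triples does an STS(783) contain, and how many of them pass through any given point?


An STS(v) is a 2-(v, 3, 1) BIBD: block size k = 3, λ = 1.
Replication: r(k − 1) = λ(v − 1) ⇒ r·2 = 783 − 1 = 782 ⇒ r = 391.
Block count: b = v(v − 1)/6 = 783·782/6 = 612306/6 = 102051.
(Check via bk = vr: 102051·3 = 306153 = 783·391 = 306153 ✓.)

r = 391, b = 102051.


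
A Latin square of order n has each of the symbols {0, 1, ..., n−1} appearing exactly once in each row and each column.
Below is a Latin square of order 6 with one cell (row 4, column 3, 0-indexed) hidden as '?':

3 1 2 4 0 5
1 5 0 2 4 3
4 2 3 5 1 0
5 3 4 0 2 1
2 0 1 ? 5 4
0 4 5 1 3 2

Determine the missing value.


Row 4 contains symbols [0, 1, 2, 4, 5] — missing [3].
Column 3 contains symbols [0, 1, 2, 4, 5] — missing [3].
The missing symbol must appear in both missing sets; intersection = [3].
Therefore the hidden value is 3.

Missing value = 3.


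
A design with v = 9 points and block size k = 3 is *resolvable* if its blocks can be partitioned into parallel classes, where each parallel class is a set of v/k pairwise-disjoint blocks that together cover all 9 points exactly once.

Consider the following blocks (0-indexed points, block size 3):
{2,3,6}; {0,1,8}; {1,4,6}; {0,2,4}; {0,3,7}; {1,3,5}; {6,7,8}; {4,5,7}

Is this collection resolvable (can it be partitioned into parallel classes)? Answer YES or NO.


v = 9, block size k = 3, number of blocks = 8.
For resolvability, blocks must partition into parallel classes of size v/k = 3.
Total blocks must therefore be a multiple of 3: 8 = 3·2 + 2 ⇒ not divisible ✗.
Resolvable? NO.

NO


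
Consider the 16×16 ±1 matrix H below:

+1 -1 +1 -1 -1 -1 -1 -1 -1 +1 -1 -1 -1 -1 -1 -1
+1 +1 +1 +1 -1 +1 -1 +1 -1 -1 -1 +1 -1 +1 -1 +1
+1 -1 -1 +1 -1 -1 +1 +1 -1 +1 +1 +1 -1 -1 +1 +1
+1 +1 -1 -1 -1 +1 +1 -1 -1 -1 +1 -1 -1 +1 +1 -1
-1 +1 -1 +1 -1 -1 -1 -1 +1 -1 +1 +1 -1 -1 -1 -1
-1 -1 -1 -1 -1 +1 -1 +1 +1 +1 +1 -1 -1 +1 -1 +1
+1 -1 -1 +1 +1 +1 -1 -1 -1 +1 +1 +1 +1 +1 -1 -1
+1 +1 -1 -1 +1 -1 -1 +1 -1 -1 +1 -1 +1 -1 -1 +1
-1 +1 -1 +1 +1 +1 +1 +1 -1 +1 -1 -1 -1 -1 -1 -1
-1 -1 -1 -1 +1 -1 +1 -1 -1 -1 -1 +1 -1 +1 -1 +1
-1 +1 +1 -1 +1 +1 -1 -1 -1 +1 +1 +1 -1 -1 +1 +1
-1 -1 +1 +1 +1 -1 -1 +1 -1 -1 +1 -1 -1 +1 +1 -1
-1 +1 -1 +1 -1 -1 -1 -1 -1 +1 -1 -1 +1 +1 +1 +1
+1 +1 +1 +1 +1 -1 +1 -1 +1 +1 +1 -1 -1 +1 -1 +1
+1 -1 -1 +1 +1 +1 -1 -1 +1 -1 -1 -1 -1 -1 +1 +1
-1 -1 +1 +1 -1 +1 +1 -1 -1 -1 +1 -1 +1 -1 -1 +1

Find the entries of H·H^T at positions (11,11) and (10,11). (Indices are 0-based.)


Row 10 of H: [-1, 1, 1, -1, 1, 1, -1, -1, -1, 1, 1, 1, -1, -1, 1, 1].
Row 11 of H: [-1, -1, 1, 1, 1, -1, -1, 1, -1, -1, 1, -1, -1, 1, 1, -1].
(H·H^T)[11][11] = Σ_j H[11][j]·H[11][j] = (-1)² + (-1)² + (1)² + (1)² + (1)² + (-1)² + (-1)² + (1)² + (-1)² + (-1)² + (1)² + (-1)² + (-1)² + (1)² + (1)² + (-1)² = 1 + 1 + 1 + 1 + 1 + 1 + 1 + 1 + 1 + 1 + 1 + 1 + 1 + 1 + 1 + 1 = 16.
(H·H^T)[10][11] = Σ_j H[10][j]·H[11][j] = (-1)·(-1) + (1)·(-1) + (1)·(1) + (-1)·(1) + (1)·(1) + (1)·(-1) + (-1)·(-1) + (-1)·(1) + (-1)·(-1) + (1)·(-1) + (1)·(1) + (1)·(-1) + (-1)·(-1) + (-1)·(1) + (1)·(1) + (1)·(-1) = 1 + -1 + 1 + -1 + 1 + -1 + 1 + -1 + 1 + -1 + 1 + -1 + 1 + -1 + 1 + -1 = 0.
So rows 10 and 11 are orthogonal; the diagonal entry equals n = 16.

(11,11) entry = 16; (10,11) entry = 0.


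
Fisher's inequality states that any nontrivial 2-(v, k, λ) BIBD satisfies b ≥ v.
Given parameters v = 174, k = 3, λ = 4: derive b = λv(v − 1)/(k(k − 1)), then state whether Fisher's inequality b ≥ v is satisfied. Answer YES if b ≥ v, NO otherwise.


r = λ(v − 1)/(k − 1) = 4·173/2 = 346.
b = vr/k = 174·346/3 = 20068.
Fisher's inequality: b ≥ v ⇔ 20068 ≥ 174? YES.

YES


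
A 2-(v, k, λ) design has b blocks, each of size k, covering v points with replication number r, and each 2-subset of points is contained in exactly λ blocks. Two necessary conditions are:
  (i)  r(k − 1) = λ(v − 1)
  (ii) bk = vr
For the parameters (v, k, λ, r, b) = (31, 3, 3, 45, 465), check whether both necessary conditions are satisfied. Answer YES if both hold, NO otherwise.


Condition (i): r(k − 1) = 45·2 = 90; λ(v − 1) = 3·30 = 90. Match? YES.
Condition (ii): bk = 465·3 = 1395; vr = 31·45 = 1395. Match? YES.
Both conditions hold? YES.

YES


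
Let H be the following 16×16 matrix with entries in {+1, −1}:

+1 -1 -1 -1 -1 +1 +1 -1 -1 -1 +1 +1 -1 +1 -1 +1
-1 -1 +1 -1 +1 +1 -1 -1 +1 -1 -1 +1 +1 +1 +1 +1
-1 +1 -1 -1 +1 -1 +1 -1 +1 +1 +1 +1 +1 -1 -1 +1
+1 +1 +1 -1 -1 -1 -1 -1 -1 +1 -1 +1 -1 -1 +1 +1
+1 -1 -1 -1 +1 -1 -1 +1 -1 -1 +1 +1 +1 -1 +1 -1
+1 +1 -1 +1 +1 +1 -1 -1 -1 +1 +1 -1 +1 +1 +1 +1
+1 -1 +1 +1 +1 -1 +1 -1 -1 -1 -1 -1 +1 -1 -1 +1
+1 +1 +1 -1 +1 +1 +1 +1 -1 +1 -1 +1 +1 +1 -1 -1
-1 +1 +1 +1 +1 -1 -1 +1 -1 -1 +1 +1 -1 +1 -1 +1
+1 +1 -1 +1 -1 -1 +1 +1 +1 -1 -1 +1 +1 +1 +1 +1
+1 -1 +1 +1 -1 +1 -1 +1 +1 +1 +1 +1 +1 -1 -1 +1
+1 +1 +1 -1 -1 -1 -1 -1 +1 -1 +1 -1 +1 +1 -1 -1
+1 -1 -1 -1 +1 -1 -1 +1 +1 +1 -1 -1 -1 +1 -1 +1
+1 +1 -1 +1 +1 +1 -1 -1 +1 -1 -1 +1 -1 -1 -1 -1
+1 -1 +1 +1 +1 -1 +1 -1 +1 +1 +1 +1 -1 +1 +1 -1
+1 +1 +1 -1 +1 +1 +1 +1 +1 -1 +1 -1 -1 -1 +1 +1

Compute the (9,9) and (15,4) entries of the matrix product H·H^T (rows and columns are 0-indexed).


Row 4 of H: [1, -1, -1, -1, 1, -1, -1, 1, -1, -1, 1, 1, 1, -1, 1, -1].
Row 9 of H: [1, 1, -1, 1, -1, -1, 1, 1, 1, -1, -1, 1, 1, 1, 1, 1].
Row 15 of H: [1, 1, 1, -1, 1, 1, 1, 1, 1, -1, 1, -1, -1, -1, 1, 1].
(H·H^T)[9][9] = Σ_j H[9][j]·H[9][j] = (1)² + (1)² + (-1)² + (1)² + (-1)² + (-1)² + (1)² + (1)² + (1)² + (-1)² + (-1)² + (1)² + (1)² + (1)² + (1)² + (1)² = 1 + 1 + 1 + 1 + 1 + 1 + 1 + 1 + 1 + 1 + 1 + 1 + 1 + 1 + 1 + 1 = 16.
(H·H^T)[15][4] = Σ_j H[15][j]·H[4][j] = (1)·(1) + (1)·(-1) + (1)·(-1) + (-1)·(-1) + (1)·(1) + (1)·(-1) + (1)·(-1) + (1)·(1) + (1)·(-1) + (-1)·(-1) + (1)·(1) + (-1)·(1) + (-1)·(1) + (-1)·(-1) + (1)·(1) + (1)·(-1) = 1 + -1 + -1 + 1 + 1 + -1 + -1 + 1 + -1 + 1 + 1 + -1 + -1 + 1 + 1 + -1 = 0.
So rows 15 and 4 are orthogonal; the diagonal entry equals n = 16.

(9,9) entry = 16; (15,4) entry = 0.


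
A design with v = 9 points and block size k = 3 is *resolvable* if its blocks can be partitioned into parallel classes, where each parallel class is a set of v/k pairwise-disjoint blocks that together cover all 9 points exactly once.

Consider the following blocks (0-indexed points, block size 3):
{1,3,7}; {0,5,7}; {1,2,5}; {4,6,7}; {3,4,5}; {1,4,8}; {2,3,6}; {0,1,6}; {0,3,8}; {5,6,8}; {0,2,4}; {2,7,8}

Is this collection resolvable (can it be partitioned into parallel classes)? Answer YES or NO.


v = 9, block size k = 3, number of blocks = 12.
For resolvability, blocks must partition into parallel classes of size v/k = 3.
Total blocks must therefore be a multiple of 3: 12 = 3·4 + 0 ⇒ divisible ✓.
Greedy packing gives 4 candidate class(es). Each should be a full parallel class (size 3, covers all 9 points).
  Class 1 (3 blocks): {1,3,7}; {5,6,8}; {0,2,4}. Points covered: [0, 1, 2, 3, 4, 5, 6, 7, 8].
  Class 2 (3 blocks): {0,5,7}; {1,4,8}; {2,3,6}. Points covered: [0, 1, 2, 3, 4, 5, 6, 7, 8].
  Class 3 (3 blocks): {1,2,5}; {4,6,7}; {0,3,8}. Points covered: [0, 1, 2, 3, 4, 5, 6, 7, 8].
  Class 4 (3 blocks): {3,4,5}; {0,1,6}; {2,7,8}. Points covered: [0, 1, 2, 3, 4, 5, 6, 7, 8].
All classes full (size 3)? YES. All classes cover every point? YES.
Resolvable? YES.

YES


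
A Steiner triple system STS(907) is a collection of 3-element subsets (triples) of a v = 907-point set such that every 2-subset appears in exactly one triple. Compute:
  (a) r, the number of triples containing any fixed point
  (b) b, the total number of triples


An STS(v) is a 2-(v, 3, 1) BIBD: block size k = 3, λ = 1.
Replication: r(k − 1) = λ(v − 1) ⇒ r·2 = 907 − 1 = 906 ⇒ r = 453.
Block count: b = v(v − 1)/6 = 907·906/6 = 821742/6 = 136957.

r = 453, b = 136957.


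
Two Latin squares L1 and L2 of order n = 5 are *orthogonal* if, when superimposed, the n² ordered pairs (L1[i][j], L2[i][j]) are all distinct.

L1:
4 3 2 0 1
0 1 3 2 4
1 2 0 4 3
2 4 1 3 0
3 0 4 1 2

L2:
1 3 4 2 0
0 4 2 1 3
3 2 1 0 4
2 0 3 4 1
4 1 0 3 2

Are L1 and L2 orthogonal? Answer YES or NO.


Form the n² = 25 superimposed pairs (L1[i][j], L2[i][j]), row by row (rows and columns indexed from 0):
row 0: (4,1) (3,3) (2,4) (0,2) (1,0)
row 1: (0,0) (1,4) (3,2) (2,1) (4,3)
row 2: (1,3) (2,2) (0,1) (4,0) (3,4)
row 3: (2,2) (4,0) (1,3) (3,4) (0,1)
row 4: (3,4) (0,1) (4,0) (1,3) (2,2)
Orthogonality requires all 25 pairs distinct.
But the pair (2,2) repeats: cell (2,1) has L1 = 2, L2 = 2, and cell (3,0) has L1 = 2, L2 = 2.
A repeated pair means some other pair never occurs (only 15 distinct pairs out of 25), so the squares are not orthogonal.
Conclusion: NO.

NO


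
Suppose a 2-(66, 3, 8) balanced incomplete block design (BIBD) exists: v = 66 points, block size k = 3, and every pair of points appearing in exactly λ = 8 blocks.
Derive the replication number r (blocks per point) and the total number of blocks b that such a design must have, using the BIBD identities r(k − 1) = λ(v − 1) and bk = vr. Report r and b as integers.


Any 2-(v, k, λ) BIBD satisfies two necessary conditions:
  (i)  Each point sits in r blocks, and counting incidences through any fixed point gives r(k − 1) = λ(v − 1), so r = λ(v − 1)/(k − 1).
  (ii) Total incidences bk = vr, so b = vr/k.
Step 1: r = λ(v − 1)/(k − 1) = 8·(66 − 1)/(3 − 1) = 8·65/2 = 520/2 = 260.
Step 2: b = vr/k = 66·260/3 = 17160/3 = 5720.
Check integrality: r = 260 ∈ Z ✓, b = 5720 ∈ Z ✓.
(These identities are necessary conditions: they determine r and b for any design with these parameters, but do not by themselves prove that one exists.)

r = 260, b = 5720.


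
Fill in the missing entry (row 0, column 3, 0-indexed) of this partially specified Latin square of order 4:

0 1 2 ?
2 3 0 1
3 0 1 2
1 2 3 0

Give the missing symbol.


Row 0 contains symbols [0, 1, 2] — missing [3].
Column 3 contains symbols [0, 1, 2] — missing [3].
The missing symbol must appear in both missing sets; intersection = [3].
Therefore the hidden value is 3.

Missing value = 3.


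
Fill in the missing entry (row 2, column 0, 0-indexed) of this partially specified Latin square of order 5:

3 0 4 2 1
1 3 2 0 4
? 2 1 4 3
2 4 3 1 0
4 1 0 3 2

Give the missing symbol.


Row 2 contains symbols [1, 2, 3, 4] — missing [0].
Column 0 contains symbols [1, 2, 3, 4] — missing [0].
The missing symbol must appear in both missing sets; intersection = [0].
Therefore the hidden value is 0.

Missing value = 0.


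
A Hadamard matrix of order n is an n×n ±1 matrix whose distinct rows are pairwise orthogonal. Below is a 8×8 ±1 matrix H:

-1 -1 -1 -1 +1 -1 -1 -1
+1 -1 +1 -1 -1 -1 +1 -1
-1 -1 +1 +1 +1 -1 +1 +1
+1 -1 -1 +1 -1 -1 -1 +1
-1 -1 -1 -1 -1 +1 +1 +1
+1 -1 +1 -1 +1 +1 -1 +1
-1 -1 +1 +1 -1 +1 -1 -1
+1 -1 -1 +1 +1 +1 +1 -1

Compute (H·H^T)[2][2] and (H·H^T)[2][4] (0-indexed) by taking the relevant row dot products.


Row 2 of H: [-1, -1, 1, 1, 1, -1, 1, 1].
Row 4 of H: [-1, -1, -1, -1, -1, 1, 1, 1].
(H·H^T)[2][2] = Σ_j H[2][j]·H[2][j] = (-1)² + (-1)² + (1)² + (1)² + (1)² + (-1)² + (1)² + (1)² = 1 + 1 + 1 + 1 + 1 + 1 + 1 + 1 = 8.
(H·H^T)[2][4] = Σ_j H[2][j]·H[4][j] = (-1)·(-1) + (-1)·(-1) + (1)·(-1) + (1)·(-1) + (1)·(-1) + (-1)·(1) + (1)·(1) + (1)·(1) = 1 + 1 + -1 + -1 + -1 + -1 + 1 + 1 = 0.
So rows 2 and 4 are orthogonal; the diagonal entry equals n = 8.

(2,2) entry = 8; (2,4) entry = 0.


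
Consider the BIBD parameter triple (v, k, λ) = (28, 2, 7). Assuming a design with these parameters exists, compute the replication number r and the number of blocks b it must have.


Any 2-(v, k, λ) BIBD satisfies two necessary conditions:
  (i)  Each point sits in r blocks, and counting incidences through any fixed point gives r(k − 1) = λ(v − 1), so r = λ(v − 1)/(k − 1).
  (ii) Total incidences bk = vr, so b = vr/k.
Step 1: r = λ(v − 1)/(k − 1) = 7·(28 − 1)/(2 − 1) = 7·27/1 = 189/1 = 189.
Step 2: b = vr/k = 28·189/2 = 5292/2 = 2646.
Check integrality: r = 189 ∈ Z ✓, b = 2646 ∈ Z ✓.
(These identities are necessary conditions: they determine r and b for any design with these parameters, but do not by themselves prove that one exists.)

r = 189, b = 2646.


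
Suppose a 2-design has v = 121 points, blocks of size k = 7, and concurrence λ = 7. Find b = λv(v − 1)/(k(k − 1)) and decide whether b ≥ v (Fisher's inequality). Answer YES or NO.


r = λ(v − 1)/(k − 1) = 7·120/6 = 140.
b = vr/k = 121·140/7 = 2420.
Fisher's inequality: b ≥ v ⇔ 2420 ≥ 121? YES.

YES


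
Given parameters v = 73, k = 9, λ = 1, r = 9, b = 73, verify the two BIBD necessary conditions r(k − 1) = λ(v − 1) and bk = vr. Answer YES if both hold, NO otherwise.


Condition (i): r(k − 1) = 9·8 = 72; λ(v − 1) = 1·72 = 72. Match? YES.
Condition (ii): bk = 73·9 = 657; vr = 73·9 = 657. Match? YES.
Both conditions hold? YES.

YES


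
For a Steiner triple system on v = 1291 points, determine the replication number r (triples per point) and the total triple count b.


An STS(v) is a 2-(v, 3, 1) BIBD: block size k = 3, λ = 1.
Replication: r(k − 1) = λ(v − 1) ⇒ r·2 = 1291 − 1 = 1290 ⇒ r = 645.
Block count: b = v(v − 1)/6 = 1291·1290/6 = 1665390/6 = 277565.

r = 645, b = 277565.


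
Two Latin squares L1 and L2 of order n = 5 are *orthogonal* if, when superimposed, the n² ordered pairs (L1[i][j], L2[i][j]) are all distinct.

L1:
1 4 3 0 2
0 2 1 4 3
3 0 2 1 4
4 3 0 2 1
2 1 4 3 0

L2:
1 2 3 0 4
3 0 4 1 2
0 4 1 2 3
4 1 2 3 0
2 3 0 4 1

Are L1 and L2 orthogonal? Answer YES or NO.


Form the n² = 25 superimposed pairs (L1[i][j], L2[i][j]), row by row (rows and columns indexed from 0):
row 0: (1,1) (4,2) (3,3) (0,0) (2,4)
row 1: (0,3) (2,0) (1,4) (4,1) (3,2)
row 2: (3,0) (0,4) (2,1) (1,2) (4,3)
row 3: (4,4) (3,1) (0,2) (2,3) (1,0)
row 4: (2,2) (1,3) (4,0) (3,4) (0,1)
Orthogonality requires all 25 pairs distinct.
Check by first coordinate: for each symbol s of L1, list the L2 entries in the n cells where L1 = s; they must all differ.
  L1 = 0: L2 entries (in reading order) 0, 3, 4, 2, 1 — all 5 distinct ✓
  L1 = 1: L2 entries (in reading order) 1, 4, 2, 0, 3 — all 5 distinct ✓
  L1 = 2: L2 entries (in reading order) 4, 0, 1, 3, 2 — all 5 distinct ✓
  L1 = 3: L2 entries (in reading order) 3, 2, 0, 1, 4 — all 5 distinct ✓
  L1 = 4: L2 entries (in reading order) 2, 1, 3, 4, 0 — all 5 distinct ✓
Every symbol of L1 meets every symbol of L2 exactly once, so all 25 pairs are distinct (25 of 25).
Conclusion: YES.

YES


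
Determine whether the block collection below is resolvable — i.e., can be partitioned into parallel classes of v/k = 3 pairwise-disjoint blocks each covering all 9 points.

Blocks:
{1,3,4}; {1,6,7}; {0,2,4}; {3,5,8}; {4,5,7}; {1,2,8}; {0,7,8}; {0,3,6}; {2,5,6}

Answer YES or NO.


v = 9, block size k = 3, number of blocks = 9.
For resolvability, blocks must partition into parallel classes of size v/k = 3.
Total blocks must therefore be a multiple of 3: 9 = 3·3 + 0 ⇒ divisible ✓.
Greedy packing gives 3 candidate class(es). Each should be a full parallel class (size 3, covers all 9 points).
  Class 1 (3 blocks): {1,3,4}; {0,7,8}; {2,5,6}. Points covered: [0, 1, 2, 3, 4, 5, 6, 7, 8].
  Class 2 (3 blocks): {1,6,7}; {0,2,4}; {3,5,8}. Points covered: [0, 1, 2, 3, 4, 5, 6, 7, 8].
  Class 3 (3 blocks): {4,5,7}; {1,2,8}; {0,3,6}. Points covered: [0, 1, 2, 3, 4, 5, 6, 7, 8].
All classes full (size 3)? YES. All classes cover every point? YES.
Resolvable? YES.

YES


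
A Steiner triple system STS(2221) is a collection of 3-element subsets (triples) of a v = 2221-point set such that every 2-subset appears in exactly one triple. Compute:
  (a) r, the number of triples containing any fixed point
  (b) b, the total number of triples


An STS(v) is a 2-(v, 3, 1) BIBD: block size k = 3, λ = 1.
Replication: r(k − 1) = λ(v − 1) ⇒ r·2 = 2221 − 1 = 2220 ⇒ r = 1110.
Block count: bk = vr ⇒ b·3 = 2221·1110 = 2465310 ⇒ b = 821770.
(Check via b = v(v − 1)/6 = 2221·2220/6 = 4930620/6 = 821770.)

r = 1110, b = 821770.


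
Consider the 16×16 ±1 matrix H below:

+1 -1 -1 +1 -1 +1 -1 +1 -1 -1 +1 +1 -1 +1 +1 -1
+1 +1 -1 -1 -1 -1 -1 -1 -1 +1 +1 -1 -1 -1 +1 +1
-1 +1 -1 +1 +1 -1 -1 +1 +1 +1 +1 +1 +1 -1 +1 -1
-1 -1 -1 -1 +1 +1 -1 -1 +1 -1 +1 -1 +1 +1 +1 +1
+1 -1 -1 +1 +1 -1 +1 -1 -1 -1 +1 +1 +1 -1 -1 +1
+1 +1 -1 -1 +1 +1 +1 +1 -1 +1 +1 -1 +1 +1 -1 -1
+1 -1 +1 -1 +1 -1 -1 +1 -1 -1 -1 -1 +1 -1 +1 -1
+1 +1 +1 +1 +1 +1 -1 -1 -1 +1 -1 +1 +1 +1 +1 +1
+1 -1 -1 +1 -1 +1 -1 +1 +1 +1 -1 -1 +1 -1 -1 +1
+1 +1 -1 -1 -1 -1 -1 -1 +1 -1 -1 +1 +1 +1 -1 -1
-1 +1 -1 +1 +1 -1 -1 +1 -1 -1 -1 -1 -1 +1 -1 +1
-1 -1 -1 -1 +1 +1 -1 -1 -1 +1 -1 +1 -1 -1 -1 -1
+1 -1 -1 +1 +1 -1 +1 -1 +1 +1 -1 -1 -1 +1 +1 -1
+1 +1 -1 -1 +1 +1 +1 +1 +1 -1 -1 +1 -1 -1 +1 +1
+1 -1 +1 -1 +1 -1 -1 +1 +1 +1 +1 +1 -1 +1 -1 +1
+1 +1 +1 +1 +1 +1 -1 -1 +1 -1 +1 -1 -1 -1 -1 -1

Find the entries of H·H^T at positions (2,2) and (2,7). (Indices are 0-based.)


Row 2 of H: [-1, 1, -1, 1, 1, -1, -1, 1, 1, 1, 1, 1, 1, -1, 1, -1].
Row 7 of H: [1, 1, 1, 1, 1, 1, -1, -1, -1, 1, -1, 1, 1, 1, 1, 1].
(H·H^T)[2][2] = Σ_j H[2][j]·H[2][j] = (-1)² + (1)² + (-1)² + (1)² + (1)² + (-1)² + (-1)² + (1)² + (1)² + (1)² + (1)² + (1)² + (1)² + (-1)² + (1)² + (-1)² = 1 + 1 + 1 + 1 + 1 + 1 + 1 + 1 + 1 + 1 + 1 + 1 + 1 + 1 + 1 + 1 = 16.
(H·H^T)[2][7] = Σ_j H[2][j]·H[7][j] = (-1)·(1) + (1)·(1) + (-1)·(1) + (1)·(1) + (1)·(1) + (-1)·(1) + (-1)·(-1) + (1)·(-1) + (1)·(-1) + (1)·(1) + (1)·(-1) + (1)·(1) + (1)·(1) + (-1)·(1) + (1)·(1) + (-1)·(1) = -1 + 1 + -1 + 1 + 1 + -1 + 1 + -1 + -1 + 1 + -1 + 1 + 1 + -1 + 1 + -1 = 0.
So rows 2 and 7 are orthogonal; the diagonal entry equals n = 16.

(2,2) entry = 16; (2,7) entry = 0.


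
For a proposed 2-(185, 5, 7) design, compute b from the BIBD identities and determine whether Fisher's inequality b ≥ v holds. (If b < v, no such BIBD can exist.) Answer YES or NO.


b = λv(v − 1)/(k(k − 1)) = 7·185·184/(5·4) = 238280/20 = 11914.
Compare with v = 185: b ≥ v, so Fisher's inequality holds.

YES


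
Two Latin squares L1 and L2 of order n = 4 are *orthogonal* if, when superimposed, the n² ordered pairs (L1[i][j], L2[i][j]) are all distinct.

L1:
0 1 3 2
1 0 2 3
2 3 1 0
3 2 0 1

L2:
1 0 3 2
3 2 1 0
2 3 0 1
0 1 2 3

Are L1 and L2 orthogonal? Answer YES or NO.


Form the n² = 16 superimposed pairs (L1[i][j], L2[i][j]), row by row (rows and columns indexed from 0):
row 0: (0,1) (1,0) (3,3) (2,2)
row 1: (1,3) (0,2) (2,1) (3,0)
row 2: (2,2) (3,3) (1,0) (0,1)
row 3: (3,0) (2,1) (0,2) (1,3)
Orthogonality requires all 16 pairs distinct.
But the pair (2,2) repeats: cell (0,3) has L1 = 2, L2 = 2, and cell (2,0) has L1 = 2, L2 = 2.
A repeated pair means some other pair never occurs (only 8 distinct pairs out of 16), so the squares are not orthogonal.
Conclusion: NO.

NO


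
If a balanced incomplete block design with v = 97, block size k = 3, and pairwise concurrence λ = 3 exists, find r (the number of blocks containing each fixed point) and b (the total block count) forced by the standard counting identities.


Any 2-(v, k, λ) BIBD satisfies two necessary conditions:
  (i)  Each point sits in r blocks, and counting incidences through any fixed point gives r(k − 1) = λ(v − 1), so r = λ(v − 1)/(k − 1).
  (ii) Total incidences bk = vr, so b = vr/k.
Step 1: r = λ(v − 1)/(k − 1) = 3·(97 − 1)/(3 − 1) = 3·96/2 = 288/2 = 144.
Step 2: b = vr/k = 97·144/3 = 13968/3 = 4656.
Check integrality: r = 144 ∈ Z ✓, b = 4656 ∈ Z ✓.
(These identities are necessary conditions: they determine r and b for any design with these parameters, but do not by themselves prove that one exists.)

r = 144, b = 4656.


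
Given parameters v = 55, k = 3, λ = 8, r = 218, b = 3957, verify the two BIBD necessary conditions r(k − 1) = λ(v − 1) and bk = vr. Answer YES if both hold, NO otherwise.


Condition (i): r(k − 1) = 218·2 = 436; λ(v − 1) = 8·54 = 432. Match? NO.
Condition (ii): bk = 3957·3 = 11871; vr = 55·218 = 11990. Match? NO.
Both conditions hold? NO.

NO


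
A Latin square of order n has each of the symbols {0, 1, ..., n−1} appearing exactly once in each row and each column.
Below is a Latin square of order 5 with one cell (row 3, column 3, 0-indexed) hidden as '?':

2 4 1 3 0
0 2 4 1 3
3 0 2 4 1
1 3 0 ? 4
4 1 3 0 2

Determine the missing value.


Row 3 contains symbols [0, 1, 3, 4] — missing [2].
Column 3 contains symbols [0, 1, 3, 4] — missing [2].
The missing symbol must appear in both missing sets; intersection = [2].
Therefore the hidden value is 2.

Missing value = 2.


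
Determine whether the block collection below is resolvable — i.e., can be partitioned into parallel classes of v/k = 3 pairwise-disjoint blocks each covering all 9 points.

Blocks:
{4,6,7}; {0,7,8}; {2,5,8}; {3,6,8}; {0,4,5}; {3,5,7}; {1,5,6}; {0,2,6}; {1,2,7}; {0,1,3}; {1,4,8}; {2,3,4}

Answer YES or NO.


v = 9, block size k = 3, number of blocks = 12.
For resolvability, blocks must partition into parallel classes of size v/k = 3.
Total blocks must therefore be a multiple of 3: 12 = 3·4 + 0 ⇒ divisible ✓.
Greedy packing gives 4 candidate class(es). Each should be a full parallel class (size 3, covers all 9 points).
  Class 1 (3 blocks): {4,6,7}; {2,5,8}; {0,1,3}. Points covered: [0, 1, 2, 3, 4, 5, 6, 7, 8].
  Class 2 (3 blocks): {0,7,8}; {1,5,6}; {2,3,4}. Points covered: [0, 1, 2, 3, 4, 5, 6, 7, 8].
  Class 3 (3 blocks): {3,6,8}; {0,4,5}; {1,2,7}. Points covered: [0, 1, 2, 3, 4, 5, 6, 7, 8].
  Class 4 (3 blocks): {3,5,7}; {0,2,6}; {1,4,8}. Points covered: [0, 1, 2, 3, 4, 5, 6, 7, 8].
All classes full (size 3)? YES. All classes cover every point? YES.
Resolvable? YES.

YES


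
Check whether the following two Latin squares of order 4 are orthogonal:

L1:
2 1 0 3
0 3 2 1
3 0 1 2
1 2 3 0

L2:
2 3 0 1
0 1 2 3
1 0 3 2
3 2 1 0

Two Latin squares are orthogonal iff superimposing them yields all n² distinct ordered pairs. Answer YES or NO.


Form the n² = 16 superimposed pairs (L1[i][j], L2[i][j]), row by row (rows and columns indexed from 0):
row 0: (2,2) (1,3) (0,0) (3,1)
row 1: (0,0) (3,1) (2,2) (1,3)
row 2: (3,1) (0,0) (1,3) (2,2)
row 3: (1,3) (2,2) (3,1) (0,0)
Orthogonality requires all 16 pairs distinct.
But the pair (0,0) repeats: cell (0,2) has L1 = 0, L2 = 0, and cell (1,0) has L1 = 0, L2 = 0.
A repeated pair means some other pair never occurs (only 4 distinct pairs out of 16), so the squares are not orthogonal.
Conclusion: NO.

NO


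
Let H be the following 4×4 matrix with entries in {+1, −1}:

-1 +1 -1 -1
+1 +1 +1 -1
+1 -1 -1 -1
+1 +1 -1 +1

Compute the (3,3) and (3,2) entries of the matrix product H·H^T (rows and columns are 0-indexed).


Row 2 of H: [1, -1, -1, -1].
Row 3 of H: [1, 1, -1, 1].
(H·H^T)[3][3] = Σ_j H[3][j]·H[3][j] = (1)² + (1)² + (-1)² + (1)² = 1 + 1 + 1 + 1 = 4.
(H·H^T)[3][2] = Σ_j H[3][j]·H[2][j] = (1)·(1) + (1)·(-1) + (-1)·(-1) + (1)·(-1) = 1 + -1 + 1 + -1 = 0.
So rows 3 and 2 are orthogonal; the diagonal entry equals n = 4.

(3,3) entry = 4; (3,2) entry = 0.


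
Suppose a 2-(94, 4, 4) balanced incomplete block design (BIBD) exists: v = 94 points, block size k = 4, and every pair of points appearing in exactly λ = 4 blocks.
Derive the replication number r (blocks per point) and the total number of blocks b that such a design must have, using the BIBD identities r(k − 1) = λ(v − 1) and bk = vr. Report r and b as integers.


Any 2-(v, k, λ) BIBD satisfies two necessary conditions:
  (i)  Each point sits in r blocks, and counting incidences through any fixed point gives r(k − 1) = λ(v − 1), so r = λ(v − 1)/(k − 1).
  (ii) Total incidences bk = vr, so b = vr/k.
Step 1: r = λ(v − 1)/(k − 1) = 4·(94 − 1)/(4 − 1) = 4·93/3 = 372/3 = 124.
Step 2: b = vr/k = 94·124/4 = 11656/4 = 2914.
Check integrality: r = 124 ∈ Z ✓, b = 2914 ∈ Z ✓.
(These identities are necessary conditions: they determine r and b for any design with these parameters, but do not by themselves prove that one exists.)

r = 124, b = 2914.


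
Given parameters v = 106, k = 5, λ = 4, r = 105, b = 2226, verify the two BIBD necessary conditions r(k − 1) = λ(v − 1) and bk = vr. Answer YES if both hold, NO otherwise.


Condition (i): r(k − 1) = 105·4 = 420; λ(v − 1) = 4·105 = 420. Match? YES.
Condition (ii): bk = 2226·5 = 11130; vr = 106·105 = 11130. Match? YES.
Both conditions hold? YES.

YES


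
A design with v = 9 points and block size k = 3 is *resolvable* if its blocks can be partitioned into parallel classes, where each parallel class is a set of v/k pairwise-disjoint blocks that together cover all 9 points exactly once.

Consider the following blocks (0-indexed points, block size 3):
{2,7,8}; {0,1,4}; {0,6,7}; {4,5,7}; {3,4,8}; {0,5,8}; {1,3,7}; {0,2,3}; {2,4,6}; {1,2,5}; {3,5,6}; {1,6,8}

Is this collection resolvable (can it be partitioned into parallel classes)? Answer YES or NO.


v = 9, block size k = 3, number of blocks = 12.
For resolvability, blocks must partition into parallel classes of size v/k = 3.
Total blocks must therefore be a multiple of 3: 12 = 3·4 + 0 ⇒ divisible ✓.
Greedy packing gives 4 candidate class(es). Each should be a full parallel class (size 3, covers all 9 points).
  Class 1 (3 blocks): {2,7,8}; {0,1,4}; {3,5,6}. Points covered: [0, 1, 2, 3, 4, 5, 6, 7, 8].
  Class 2 (3 blocks): {0,6,7}; {3,4,8}; {1,2,5}. Points covered: [0, 1, 2, 3, 4, 5, 6, 7, 8].
  Class 3 (3 blocks): {4,5,7}; {0,2,3}; {1,6,8}. Points covered: [0, 1, 2, 3, 4, 5, 6, 7, 8].
  Class 4 (3 blocks): {0,5,8}; {1,3,7}; {2,4,6}. Points covered: [0, 1, 2, 3, 4, 5, 6, 7, 8].
All classes full (size 3)? YES. All classes cover every point? YES.
Resolvable? YES.

YES


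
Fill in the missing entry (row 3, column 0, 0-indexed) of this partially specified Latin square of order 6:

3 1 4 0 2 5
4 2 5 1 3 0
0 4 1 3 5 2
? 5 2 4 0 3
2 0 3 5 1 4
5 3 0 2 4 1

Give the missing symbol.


Row 3 contains symbols [0, 2, 3, 4, 5] — missing [1].
Column 0 contains symbols [0, 2, 3, 4, 5] — missing [1].
The missing symbol must appear in both missing sets; intersection = [1].
Therefore the hidden value is 1.

Missing value = 1.


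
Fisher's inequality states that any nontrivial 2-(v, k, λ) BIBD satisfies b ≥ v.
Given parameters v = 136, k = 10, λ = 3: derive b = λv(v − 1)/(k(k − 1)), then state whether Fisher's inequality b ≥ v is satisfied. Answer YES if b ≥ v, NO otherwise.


b = λv(v − 1)/(k(k − 1)) = 3·136·135/(10·9) = 55080/90 = 612.
Compare with v = 136: b ≥ v, so Fisher's inequality holds.

YES


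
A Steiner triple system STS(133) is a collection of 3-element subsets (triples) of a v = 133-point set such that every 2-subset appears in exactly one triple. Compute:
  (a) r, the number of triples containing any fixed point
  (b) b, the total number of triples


An STS(v) is a 2-(v, 3, 1) BIBD: block size k = 3, λ = 1.
Replication: r(k − 1) = λ(v − 1) ⇒ r·2 = 133 − 1 = 132 ⇒ r = 66.
Block count: b = v(v − 1)/6 = 133·132/6 = 17556/6 = 2926.
(Check via bk = vr: 2926·3 = 8778 = 133·66 = 8778 ✓.)

r = 66, b = 2926.


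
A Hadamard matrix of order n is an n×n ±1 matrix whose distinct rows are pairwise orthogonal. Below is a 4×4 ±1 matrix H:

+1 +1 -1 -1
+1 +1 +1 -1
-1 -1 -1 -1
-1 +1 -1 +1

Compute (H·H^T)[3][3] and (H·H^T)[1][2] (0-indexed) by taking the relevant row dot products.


Row 1 of H: [1, 1, 1, -1].
Row 2 of H: [-1, -1, -1, -1].
Row 3 of H: [-1, 1, -1, 1].
(H·H^T)[3][3] = Σ_j H[3][j]·H[3][j] = (-1)² + (1)² + (-1)² + (1)² = 1 + 1 + 1 + 1 = 4.
(H·H^T)[1][2] = Σ_j H[1][j]·H[2][j] = (1)·(-1) + (1)·(-1) + (1)·(-1) + (-1)·(-1) = -1 + -1 + -1 + 1 = -2.
Rows 1 and 2 are not orthogonal (dot product = -2 ≠ 0), so H is not a Hadamard matrix.

(3,3) entry = 4; (1,2) entry = -2.


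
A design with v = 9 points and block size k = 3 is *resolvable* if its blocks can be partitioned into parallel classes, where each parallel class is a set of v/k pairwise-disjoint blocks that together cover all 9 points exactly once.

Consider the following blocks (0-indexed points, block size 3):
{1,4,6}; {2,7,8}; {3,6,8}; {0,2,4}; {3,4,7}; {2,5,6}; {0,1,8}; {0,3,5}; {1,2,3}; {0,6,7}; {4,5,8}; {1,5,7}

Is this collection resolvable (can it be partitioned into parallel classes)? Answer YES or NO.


v = 9, block size k = 3, number of blocks = 12.
For resolvability, blocks must partition into parallel classes of size v/k = 3.
Total blocks must therefore be a multiple of 3: 12 = 3·4 + 0 ⇒ divisible ✓.
Greedy packing gives 4 candidate class(es). Each should be a full parallel class (size 3, covers all 9 points).
  Class 1 (3 blocks): {1,4,6}; {2,7,8}; {0,3,5}. Points covered: [0, 1, 2, 3, 4, 5, 6, 7, 8].
  Class 2 (3 blocks): {3,6,8}; {0,2,4}; {1,5,7}. Points covered: [0, 1, 2, 3, 4, 5, 6, 7, 8].
  Class 3 (3 blocks): {3,4,7}; {2,5,6}; {0,1,8}. Points covered: [0, 1, 2, 3, 4, 5, 6, 7, 8].
  Class 4 (3 blocks): {1,2,3}; {0,6,7}; {4,5,8}. Points covered: [0, 1, 2, 3, 4, 5, 6, 7, 8].
All classes full (size 3)? YES. All classes cover every point? YES.
Resolvable? YES.

YES


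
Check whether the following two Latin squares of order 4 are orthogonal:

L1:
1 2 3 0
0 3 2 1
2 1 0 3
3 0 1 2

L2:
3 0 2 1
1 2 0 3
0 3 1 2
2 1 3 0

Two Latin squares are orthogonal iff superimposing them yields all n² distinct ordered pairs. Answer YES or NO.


Form the n² = 16 superimposed pairs (L1[i][j], L2[i][j]), row by row (rows and columns indexed from 0):
row 0: (1,3) (2,0) (3,2) (0,1)
row 1: (0,1) (3,2) (2,0) (1,3)
row 2: (2,0) (1,3) (0,1) (3,2)
row 3: (3,2) (0,1) (1,3) (2,0)
Orthogonality requires all 16 pairs distinct.
But the pair (0,1) repeats: cell (0,3) has L1 = 0, L2 = 1, and cell (1,0) has L1 = 0, L2 = 1.
A repeated pair means some other pair never occurs (only 4 distinct pairs out of 16), so the squares are not orthogonal.
Conclusion: NO.

NO


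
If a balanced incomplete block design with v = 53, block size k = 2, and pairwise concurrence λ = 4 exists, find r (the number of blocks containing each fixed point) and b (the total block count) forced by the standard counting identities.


Any 2-(v, k, λ) BIBD satisfies two necessary conditions:
  (i)  Each point sits in r blocks, and counting incidences through any fixed point gives r(k − 1) = λ(v − 1), so r = λ(v − 1)/(k − 1).
  (ii) Total incidences bk = vr, so b = vr/k.
Step 1: r = λ(v − 1)/(k − 1) = 4·(53 − 1)/(2 − 1) = 4·52/1 = 208/1 = 208.
Step 2: b = vr/k = 53·208/2 = 11024/2 = 5512.
Check integrality: r = 208 ∈ Z ✓, b = 5512 ∈ Z ✓.
(These identities are necessary conditions: they determine r and b for any design with these parameters, but do not by themselves prove that one exists.)

r = 208, b = 5512.


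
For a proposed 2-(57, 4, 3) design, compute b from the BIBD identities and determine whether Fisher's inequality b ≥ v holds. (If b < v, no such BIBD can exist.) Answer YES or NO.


r = λ(v − 1)/(k − 1) = 3·56/3 = 56.
b = vr/k = 57·56/4 = 798.
Fisher's inequality: b ≥ v ⇔ 798 ≥ 57? YES.

YES


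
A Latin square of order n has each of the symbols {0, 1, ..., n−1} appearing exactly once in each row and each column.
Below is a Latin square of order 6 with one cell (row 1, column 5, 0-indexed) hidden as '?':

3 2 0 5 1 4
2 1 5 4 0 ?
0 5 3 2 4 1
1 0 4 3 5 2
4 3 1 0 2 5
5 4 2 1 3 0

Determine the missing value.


Row 1 contains symbols [0, 1, 2, 4, 5] — missing [3].
Column 5 contains symbols [0, 1, 2, 4, 5] — missing [3].
The missing symbol must appear in both missing sets; intersection = [3].
Therefore the hidden value is 3.

Missing value = 3.


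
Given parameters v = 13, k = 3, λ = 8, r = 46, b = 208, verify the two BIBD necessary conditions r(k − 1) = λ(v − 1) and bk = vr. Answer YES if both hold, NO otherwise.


Condition (i): r(k − 1) = 46·2 = 92; λ(v − 1) = 8·12 = 96. Match? NO.
Condition (ii): bk = 208·3 = 624; vr = 13·46 = 598. Match? NO.
Both conditions hold? NO.

NO


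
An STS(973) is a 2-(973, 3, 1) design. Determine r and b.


An STS(v) is a 2-(v, 3, 1) BIBD: block size k = 3, λ = 1.
Replication: r(k − 1) = λ(v − 1) ⇒ r·2 = 973 − 1 = 972 ⇒ r = 486.
Block count: b = v(v − 1)/6 = 973·972/6 = 945756/6 = 157626.

r = 486, b = 157626.


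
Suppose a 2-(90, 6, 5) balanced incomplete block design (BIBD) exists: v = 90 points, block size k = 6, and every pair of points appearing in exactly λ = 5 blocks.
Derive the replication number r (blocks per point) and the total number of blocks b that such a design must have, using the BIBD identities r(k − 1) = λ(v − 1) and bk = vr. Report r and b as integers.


Any 2-(v, k, λ) BIBD satisfies two necessary conditions:
  (i)  Each point sits in r blocks, and counting incidences through any fixed point gives r(k − 1) = λ(v − 1), so r = λ(v − 1)/(k − 1).
  (ii) Total incidences bk = vr, so b = vr/k.
Step 1: r = λ(v − 1)/(k − 1) = 5·(90 − 1)/(6 − 1) = 5·89/5 = 445/5 = 89.
Step 2: b = vr/k = 90·89/6 = 8010/6 = 1335.
Check integrality: r = 89 ∈ Z ✓, b = 1335 ∈ Z ✓.
(These identities are necessary conditions: they determine r and b for any design with these parameters, but do not by themselves prove that one exists.)

r = 89, b = 1335.


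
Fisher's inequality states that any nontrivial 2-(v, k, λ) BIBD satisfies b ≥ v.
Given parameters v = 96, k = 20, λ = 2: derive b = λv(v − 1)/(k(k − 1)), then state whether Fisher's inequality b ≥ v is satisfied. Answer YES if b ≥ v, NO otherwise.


b = λv(v − 1)/(k(k − 1)) = 2·96·95/(20·19) = 18240/380 = 48.
Compare with v = 96: b < v, so Fisher's inequality fails.

NO


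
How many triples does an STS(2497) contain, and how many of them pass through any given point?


An STS(v) is a 2-(v, 3, 1) BIBD: block size k = 3, λ = 1.
Replication: r(k − 1) = λ(v − 1) ⇒ r·2 = 2497 − 1 = 2496 ⇒ r = 1248.
Block count: bk = vr ⇒ b·3 = 2497·1248 = 3116256 ⇒ b = 1038752.
(Check via b = v(v − 1)/6 = 2497·2496/6 = 6232512/6 = 1038752.)

r = 1248, b = 1038752.


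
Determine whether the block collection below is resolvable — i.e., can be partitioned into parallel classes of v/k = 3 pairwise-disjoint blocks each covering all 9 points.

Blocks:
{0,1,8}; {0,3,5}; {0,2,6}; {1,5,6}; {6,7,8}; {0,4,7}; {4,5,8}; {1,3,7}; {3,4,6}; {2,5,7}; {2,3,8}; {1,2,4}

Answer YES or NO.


v = 9, block size k = 3, number of blocks = 12.
For resolvability, blocks must partition into parallel classes of size v/k = 3.
Total blocks must therefore be a multiple of 3: 12 = 3·4 + 0 ⇒ divisible ✓.
Greedy packing gives 4 candidate class(es). Each should be a full parallel class (size 3, covers all 9 points).
  Class 1 (3 blocks): {0,1,8}; {3,4,6}; {2,5,7}. Points covered: [0, 1, 2, 3, 4, 5, 6, 7, 8].
  Class 2 (3 blocks): {0,3,5}; {6,7,8}; {1,2,4}. Points covered: [0, 1, 2, 3, 4, 5, 6, 7, 8].
  Class 3 (3 blocks): {0,2,6}; {4,5,8}; {1,3,7}. Points covered: [0, 1, 2, 3, 4, 5, 6, 7, 8].
  Class 4 (3 blocks): {1,5,6}; {0,4,7}; {2,3,8}. Points covered: [0, 1, 2, 3, 4, 5, 6, 7, 8].
All classes full (size 3)? YES. All classes cover every point? YES.
Resolvable? YES.

YES


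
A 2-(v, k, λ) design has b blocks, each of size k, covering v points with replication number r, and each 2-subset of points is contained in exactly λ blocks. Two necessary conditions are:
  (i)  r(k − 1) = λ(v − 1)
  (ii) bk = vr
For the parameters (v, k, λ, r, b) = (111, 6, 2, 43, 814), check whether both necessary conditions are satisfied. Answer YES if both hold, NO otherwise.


Condition (i): r(k − 1) = 43·5 = 215; λ(v − 1) = 2·110 = 220. Match? NO.
Condition (ii): bk = 814·6 = 4884; vr = 111·43 = 4773. Match? NO.
Both conditions hold? NO.

NO


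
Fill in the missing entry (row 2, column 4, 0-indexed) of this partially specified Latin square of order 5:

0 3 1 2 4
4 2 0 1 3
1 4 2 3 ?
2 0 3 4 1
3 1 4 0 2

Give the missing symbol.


Row 2 contains symbols [1, 2, 3, 4] — missing [0].
Column 4 contains symbols [1, 2, 3, 4] — missing [0].
The missing symbol must appear in both missing sets; intersection = [0].
Therefore the hidden value is 0.

Missing value = 0.


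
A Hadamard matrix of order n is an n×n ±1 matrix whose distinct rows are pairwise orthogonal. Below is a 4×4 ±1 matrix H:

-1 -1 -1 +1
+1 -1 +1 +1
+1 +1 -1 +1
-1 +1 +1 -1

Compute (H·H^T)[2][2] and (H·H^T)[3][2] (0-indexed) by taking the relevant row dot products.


Row 2 of H: [1, 1, -1, 1].
Row 3 of H: [-1, 1, 1, -1].
(H·H^T)[2][2] = Σ_j H[2][j]·H[2][j] = (1)² + (1)² + (-1)² + (1)² = 1 + 1 + 1 + 1 = 4.
(H·H^T)[3][2] = Σ_j H[3][j]·H[2][j] = (-1)·(1) + (1)·(1) + (1)·(-1) + (-1)·(1) = -1 + 1 + -1 + -1 = -2.
Rows 3 and 2 are not orthogonal (dot product = -2 ≠ 0), so H is not a Hadamard matrix.

(2,2) entry = 4; (3,2) entry = -2.


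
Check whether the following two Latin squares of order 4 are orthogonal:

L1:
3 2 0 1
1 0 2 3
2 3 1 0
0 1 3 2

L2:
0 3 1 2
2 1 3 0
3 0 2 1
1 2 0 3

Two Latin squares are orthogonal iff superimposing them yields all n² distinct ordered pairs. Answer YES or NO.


Form the n² = 16 superimposed pairs (L1[i][j], L2[i][j]), row by row (rows and columns indexed from 0):
row 0: (3,0) (2,3) (0,1) (1,2)
row 1: (1,2) (0,1) (2,3) (3,0)
row 2: (2,3) (3,0) (1,2) (0,1)
row 3: (0,1) (1,2) (3,0) (2,3)
Orthogonality requires all 16 pairs distinct.
But the pair (1,2) repeats: cell (0,3) has L1 = 1, L2 = 2, and cell (1,0) has L1 = 1, L2 = 2.
A repeated pair means some other pair never occurs (only 4 distinct pairs out of 16), so the squares are not orthogonal.
Conclusion: NO.

NO


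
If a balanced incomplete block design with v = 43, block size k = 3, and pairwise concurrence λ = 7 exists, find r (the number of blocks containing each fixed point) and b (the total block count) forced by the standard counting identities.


Any 2-(v, k, λ) BIBD satisfies two necessary conditions:
  (i)  Each point sits in r blocks, and counting incidences through any fixed point gives r(k − 1) = λ(v − 1), so r = λ(v − 1)/(k − 1).
  (ii) Total incidences bk = vr, so b = vr/k.
Step 1: r = λ(v − 1)/(k − 1) = 7·(43 − 1)/(3 − 1) = 7·42/2 = 294/2 = 147.
Step 2: b = vr/k = 43·147/3 = 6321/3 = 2107.
Check integrality: r = 147 ∈ Z ✓, b = 2107 ∈ Z ✓.
(These identities are necessary conditions: they determine r and b for any design with these parameters, but do not by themselves prove that one exists.)

r = 147, b = 2107.


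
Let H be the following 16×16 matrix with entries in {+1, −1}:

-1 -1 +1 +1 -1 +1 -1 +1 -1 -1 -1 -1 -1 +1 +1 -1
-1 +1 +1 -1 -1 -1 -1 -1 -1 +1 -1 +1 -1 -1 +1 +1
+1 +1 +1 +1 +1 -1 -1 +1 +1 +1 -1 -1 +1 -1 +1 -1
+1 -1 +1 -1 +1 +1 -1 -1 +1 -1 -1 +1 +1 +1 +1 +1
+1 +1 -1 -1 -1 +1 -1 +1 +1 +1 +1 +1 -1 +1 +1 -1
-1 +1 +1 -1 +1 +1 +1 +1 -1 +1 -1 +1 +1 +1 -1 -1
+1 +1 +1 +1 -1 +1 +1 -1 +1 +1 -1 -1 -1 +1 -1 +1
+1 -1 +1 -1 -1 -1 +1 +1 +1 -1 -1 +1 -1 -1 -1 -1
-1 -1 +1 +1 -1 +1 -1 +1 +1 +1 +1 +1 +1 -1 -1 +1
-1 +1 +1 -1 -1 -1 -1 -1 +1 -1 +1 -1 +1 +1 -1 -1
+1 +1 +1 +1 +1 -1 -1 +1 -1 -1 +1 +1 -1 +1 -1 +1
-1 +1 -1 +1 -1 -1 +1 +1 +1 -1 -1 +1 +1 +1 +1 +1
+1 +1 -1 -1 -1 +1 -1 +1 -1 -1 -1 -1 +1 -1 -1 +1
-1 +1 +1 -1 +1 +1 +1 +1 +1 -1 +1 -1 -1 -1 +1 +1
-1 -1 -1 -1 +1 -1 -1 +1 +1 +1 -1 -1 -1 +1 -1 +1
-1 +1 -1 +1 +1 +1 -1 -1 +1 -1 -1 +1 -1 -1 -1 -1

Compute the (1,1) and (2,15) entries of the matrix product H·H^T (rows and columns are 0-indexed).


Row 1 of H: [-1, 1, 1, -1, -1, -1, -1, -1, -1, 1, -1, 1, -1, -1, 1, 1].
Row 2 of H: [1, 1, 1, 1, 1, -1, -1, 1, 1, 1, -1, -1, 1, -1, 1, -1].
Row 15 of H: [-1, 1, -1, 1, 1, 1, -1, -1, 1, -1, -1, 1, -1, -1, -1, -1].
(H·H^T)[1][1] = Σ_j H[1][j]·H[1][j] = (-1)² + (1)² + (1)² + (-1)² + (-1)² + (-1)² + (-1)² + (-1)² + (-1)² + (1)² + (-1)² + (1)² + (-1)² + (-1)² + (1)² + (1)² = 1 + 1 + 1 + 1 + 1 + 1 + 1 + 1 + 1 + 1 + 1 + 1 + 1 + 1 + 1 + 1 = 16.
(H·H^T)[2][15] = Σ_j H[2][j]·H[15][j] = (1)·(-1) + (1)·(1) + (1)·(-1) + (1)·(1) + (1)·(1) + (-1)·(1) + (-1)·(-1) + (1)·(-1) + (1)·(1) + (1)·(-1) + (-1)·(-1) + (-1)·(1) + (1)·(-1) + (-1)·(-1) + (1)·(-1) + (-1)·(-1) = -1 + 1 + -1 + 1 + 1 + -1 + 1 + -1 + 1 + -1 + 1 + -1 + -1 + 1 + -1 + 1 = 0.
So rows 2 and 15 are orthogonal; the diagonal entry equals n = 16.

(1,1) entry = 16; (2,15) entry = 0.
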